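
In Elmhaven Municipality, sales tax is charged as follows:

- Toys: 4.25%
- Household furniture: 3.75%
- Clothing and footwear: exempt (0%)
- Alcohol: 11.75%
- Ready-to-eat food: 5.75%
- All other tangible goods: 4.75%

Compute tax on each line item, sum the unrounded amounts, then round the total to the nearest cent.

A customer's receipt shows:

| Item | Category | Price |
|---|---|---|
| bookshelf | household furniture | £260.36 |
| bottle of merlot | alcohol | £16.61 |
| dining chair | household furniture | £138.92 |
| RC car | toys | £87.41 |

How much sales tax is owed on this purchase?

£20.64

Bookshelf £260.36: household furniture → 3.75% → £9.7635
Bottle of merlot £16.61: alcohol → 11.75% → £1.951675
Dining chair £138.92: household furniture → 3.75% → £5.2095
RC car £87.41: toys → 4.25% → £3.714925
Unrounded tax sum = £20.6396 → £20.64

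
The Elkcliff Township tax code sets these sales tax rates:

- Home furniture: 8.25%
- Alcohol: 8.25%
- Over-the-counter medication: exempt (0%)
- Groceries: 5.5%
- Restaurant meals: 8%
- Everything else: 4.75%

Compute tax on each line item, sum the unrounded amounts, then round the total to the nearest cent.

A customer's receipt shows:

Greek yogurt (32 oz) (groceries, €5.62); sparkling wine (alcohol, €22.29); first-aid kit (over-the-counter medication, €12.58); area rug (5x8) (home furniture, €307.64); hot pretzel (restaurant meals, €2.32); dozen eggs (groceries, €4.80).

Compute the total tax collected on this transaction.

Greek yogurt (32 oz) €5.62: groceries → 5.5% → €0.3091
Sparkling wine €22.29: alcohol → 8.25% → €1.838925
First-aid kit €12.58: over-the-counter medication → 0% → €0.00
Area rug (5x8) €307.64: home furniture → 8.25% → €25.3803
Hot pretzel €2.32: restaurant meals → 8% → €0.1856
Dozen eggs €4.80: groceries → 5.5% → €0.264
Unrounded tax sum = €27.977925 → €27.98

€27.98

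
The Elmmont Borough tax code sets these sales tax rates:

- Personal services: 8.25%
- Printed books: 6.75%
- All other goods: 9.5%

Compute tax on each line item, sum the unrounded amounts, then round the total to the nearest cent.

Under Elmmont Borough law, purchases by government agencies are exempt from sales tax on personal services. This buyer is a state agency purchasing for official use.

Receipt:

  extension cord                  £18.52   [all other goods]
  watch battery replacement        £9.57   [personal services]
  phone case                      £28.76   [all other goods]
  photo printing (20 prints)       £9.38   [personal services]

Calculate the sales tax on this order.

Extension cord £18.52: all other goods → 9.5% → £1.7594
Watch battery replacement £9.57: personal services, buyer-exempt → 0% → £0.00
Phone case £28.76: all other goods → 9.5% → £2.7322
Photo printing (20 prints) £9.38: personal services, buyer-exempt → 0% → £0.00
Unrounded tax sum = £4.4916 → £4.49

£4.49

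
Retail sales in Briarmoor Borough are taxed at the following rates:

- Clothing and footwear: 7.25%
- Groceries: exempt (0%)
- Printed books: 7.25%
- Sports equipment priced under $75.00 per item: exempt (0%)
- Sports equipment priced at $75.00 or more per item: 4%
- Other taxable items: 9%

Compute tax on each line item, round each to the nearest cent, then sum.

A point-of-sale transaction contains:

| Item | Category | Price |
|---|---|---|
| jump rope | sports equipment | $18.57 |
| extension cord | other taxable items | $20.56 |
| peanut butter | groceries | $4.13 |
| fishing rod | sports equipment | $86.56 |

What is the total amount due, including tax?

Jump rope $18.57: sports equipment, under $75.00 → 0% → $0.00
Extension cord $20.56: other taxable items → 9% → $1.85
Peanut butter $4.13: groceries → 0% → $0.00
Fishing rod $86.56: sports equipment, $75.00 or more → 4% → $3.46
Subtotal = $129.82; tax = $5.31; total due = $135.13

$135.13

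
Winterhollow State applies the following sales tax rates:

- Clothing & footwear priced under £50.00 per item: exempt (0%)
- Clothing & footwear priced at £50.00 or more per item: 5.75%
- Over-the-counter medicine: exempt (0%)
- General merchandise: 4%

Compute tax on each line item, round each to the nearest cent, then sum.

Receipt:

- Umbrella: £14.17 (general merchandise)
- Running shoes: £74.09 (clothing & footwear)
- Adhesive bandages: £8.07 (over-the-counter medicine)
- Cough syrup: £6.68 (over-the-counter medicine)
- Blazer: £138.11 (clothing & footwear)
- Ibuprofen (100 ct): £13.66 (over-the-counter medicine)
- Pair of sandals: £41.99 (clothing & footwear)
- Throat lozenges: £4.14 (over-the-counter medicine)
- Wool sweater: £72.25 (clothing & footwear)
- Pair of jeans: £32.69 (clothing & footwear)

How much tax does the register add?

£16.92

Umbrella £14.17: general merchandise → 4% → £0.57
Running shoes £74.09: clothing & footwear, £50.00 or more → 5.75% → £4.26
Adhesive bandages £8.07: over-the-counter medicine → 0% → £0.00
Cough syrup £6.68: over-the-counter medicine → 0% → £0.00
Blazer £138.11: clothing & footwear, £50.00 or more → 5.75% → £7.94
Ibuprofen (100 ct) £13.66: over-the-counter medicine → 0% → £0.00
Pair of sandals £41.99: clothing & footwear, under £50.00 → 0% → £0.00
Throat lozenges £4.14: over-the-counter medicine → 0% → £0.00
Wool sweater £72.25: clothing & footwear, £50.00 or more → 5.75% → £4.15
Pair of jeans £32.69: clothing & footwear, under £50.00 → 0% → £0.00
Total tax = £0.57 + £4.26 + £7.94 + £4.15 = £16.92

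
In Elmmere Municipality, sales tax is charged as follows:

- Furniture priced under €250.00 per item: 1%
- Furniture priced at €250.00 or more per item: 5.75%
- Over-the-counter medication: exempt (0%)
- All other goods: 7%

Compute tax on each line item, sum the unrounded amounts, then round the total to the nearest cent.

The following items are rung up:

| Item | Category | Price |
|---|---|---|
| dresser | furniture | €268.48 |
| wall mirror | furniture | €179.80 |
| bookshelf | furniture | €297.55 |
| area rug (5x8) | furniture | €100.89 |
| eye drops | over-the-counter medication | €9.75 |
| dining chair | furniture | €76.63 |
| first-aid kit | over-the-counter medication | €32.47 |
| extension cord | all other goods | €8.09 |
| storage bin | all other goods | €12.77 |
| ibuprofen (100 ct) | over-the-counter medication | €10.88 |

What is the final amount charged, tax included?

Dresser €268.48: furniture, €250.00 or more → 5.75% → €15.4376
Wall mirror €179.80: furniture, under €250.00 → 1% → €1.798
Bookshelf €297.55: furniture, €250.00 or more → 5.75% → €17.109125
Area rug (5x8) €100.89: furniture, under €250.00 → 1% → €1.0089
Eye drops €9.75: over-the-counter medication → 0% → €0.00
Dining chair €76.63: furniture, under €250.00 → 1% → €0.7663
First-aid kit €32.47: over-the-counter medication → 0% → €0.00
Extension cord €8.09: all other goods → 7% → €0.5663
Storage bin €12.77: all other goods → 7% → €0.8939
Ibuprofen (100 ct) €10.88: over-the-counter medication → 0% → €0.00
Subtotal = €997.31; unrounded tax = €37.580125 → €37.58; total due = €1034.89

€1034.89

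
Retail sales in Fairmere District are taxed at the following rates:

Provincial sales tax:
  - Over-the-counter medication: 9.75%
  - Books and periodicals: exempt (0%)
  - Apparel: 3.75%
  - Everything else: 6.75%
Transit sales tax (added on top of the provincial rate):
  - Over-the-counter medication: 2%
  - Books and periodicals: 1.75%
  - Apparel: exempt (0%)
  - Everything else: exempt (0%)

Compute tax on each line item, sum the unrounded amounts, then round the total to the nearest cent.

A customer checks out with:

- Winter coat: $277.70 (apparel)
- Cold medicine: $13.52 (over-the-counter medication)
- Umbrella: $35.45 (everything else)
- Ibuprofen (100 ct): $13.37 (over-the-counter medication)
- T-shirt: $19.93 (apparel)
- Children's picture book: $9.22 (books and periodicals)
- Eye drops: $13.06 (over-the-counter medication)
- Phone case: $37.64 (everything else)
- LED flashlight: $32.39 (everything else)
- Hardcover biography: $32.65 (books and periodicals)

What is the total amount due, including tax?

Winter coat $277.70: apparel → 3.75% + 0% transit = 3.75% → $10.41375
Cold medicine $13.52: over-the-counter medication → 9.75% + 2% transit = 11.75% → $1.5886
Umbrella $35.45: everything else → 6.75% + 0% transit = 6.75% → $2.392875
Ibuprofen (100 ct) $13.37: over-the-counter medication → 9.75% + 2% transit = 11.75% → $1.570975
T-shirt $19.93: apparel → 3.75% + 0% transit = 3.75% → $0.747375
Children's picture book $9.22: books and periodicals → 0% + 1.75% transit = 1.75% → $0.16135
Eye drops $13.06: over-the-counter medication → 9.75% + 2% transit = 11.75% → $1.53455
Phone case $37.64: everything else → 6.75% + 0% transit = 6.75% → $2.5407
LED flashlight $32.39: everything else → 6.75% + 0% transit = 6.75% → $2.186325
Hardcover biography $32.65: books and periodicals → 0% + 1.75% transit = 1.75% → $0.571375
Subtotal = $484.93; unrounded tax = $23.707875 → $23.71; total due = $508.64

$508.64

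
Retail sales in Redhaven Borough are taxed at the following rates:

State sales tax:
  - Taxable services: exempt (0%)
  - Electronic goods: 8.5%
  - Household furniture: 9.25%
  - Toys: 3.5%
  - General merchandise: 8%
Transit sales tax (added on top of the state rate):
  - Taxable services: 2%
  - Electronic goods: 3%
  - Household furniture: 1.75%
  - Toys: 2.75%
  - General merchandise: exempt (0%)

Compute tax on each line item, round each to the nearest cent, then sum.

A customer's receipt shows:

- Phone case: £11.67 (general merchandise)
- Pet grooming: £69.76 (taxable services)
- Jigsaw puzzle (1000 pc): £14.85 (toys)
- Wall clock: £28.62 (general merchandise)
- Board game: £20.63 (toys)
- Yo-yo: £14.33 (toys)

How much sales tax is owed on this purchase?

£7.74

Phone case £11.67: general merchandise → 8% + 0% transit = 8% → £0.93
Pet grooming £69.76: taxable services → 0% + 2% transit = 2% → £1.40
Jigsaw puzzle (1000 pc) £14.85: toys → 3.5% + 2.75% transit = 6.25% → £0.93
Wall clock £28.62: general merchandise → 8% + 0% transit = 8% → £2.29
Board game £20.63: toys → 3.5% + 2.75% transit = 6.25% → £1.29
Yo-yo £14.33: toys → 3.5% + 2.75% transit = 6.25% → £0.90
Total tax = £0.93 + £1.40 + £0.93 + £2.29 + £1.29 + £0.90 = £7.74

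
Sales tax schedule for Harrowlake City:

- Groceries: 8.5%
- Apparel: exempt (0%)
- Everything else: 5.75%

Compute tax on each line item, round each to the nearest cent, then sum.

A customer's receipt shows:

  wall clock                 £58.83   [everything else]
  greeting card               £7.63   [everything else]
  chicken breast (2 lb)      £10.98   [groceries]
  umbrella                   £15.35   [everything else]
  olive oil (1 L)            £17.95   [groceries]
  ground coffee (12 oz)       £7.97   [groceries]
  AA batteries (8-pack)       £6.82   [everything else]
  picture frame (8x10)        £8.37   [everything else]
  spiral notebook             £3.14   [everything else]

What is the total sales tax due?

Wall clock £58.83: everything else → 5.75% → £3.38
Greeting card £7.63: everything else → 5.75% → £0.44
Chicken breast (2 lb) £10.98: groceries → 8.5% → £0.93
Umbrella £15.35: everything else → 5.75% → £0.88
Olive oil (1 L) £17.95: groceries → 8.5% → £1.53
Ground coffee (12 oz) £7.97: groceries → 8.5% → £0.68
AA batteries (8-pack) £6.82: everything else → 5.75% → £0.39
Picture frame (8x10) £8.37: everything else → 5.75% → £0.48
Spiral notebook £3.14: everything else → 5.75% → £0.18
Total tax = £3.38 + £0.44 + £0.93 + £0.88 + £1.53 + £0.68 + £0.39 + £0.48 + £0.18 = £8.89

£8.89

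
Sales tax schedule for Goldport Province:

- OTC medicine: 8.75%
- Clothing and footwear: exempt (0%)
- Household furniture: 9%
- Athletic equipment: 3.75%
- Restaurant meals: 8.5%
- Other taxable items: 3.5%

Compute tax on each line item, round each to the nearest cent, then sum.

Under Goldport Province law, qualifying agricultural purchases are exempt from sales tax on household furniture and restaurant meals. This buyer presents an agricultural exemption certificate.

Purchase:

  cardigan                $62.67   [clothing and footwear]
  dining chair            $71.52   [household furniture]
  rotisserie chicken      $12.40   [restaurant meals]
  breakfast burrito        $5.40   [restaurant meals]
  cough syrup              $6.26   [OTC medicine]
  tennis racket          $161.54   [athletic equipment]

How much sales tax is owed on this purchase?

$6.61

Cardigan $62.67: clothing and footwear → 0% → $0.00
Dining chair $71.52: household furniture, buyer-exempt → 0% → $0.00
Rotisserie chicken $12.40: restaurant meals, buyer-exempt → 0% → $0.00
Breakfast burrito $5.40: restaurant meals, buyer-exempt → 0% → $0.00
Cough syrup $6.26: OTC medicine → 8.75% → $0.55
Tennis racket $161.54: athletic equipment → 3.75% → $6.06
Total tax = $0.55 + $6.06 = $6.61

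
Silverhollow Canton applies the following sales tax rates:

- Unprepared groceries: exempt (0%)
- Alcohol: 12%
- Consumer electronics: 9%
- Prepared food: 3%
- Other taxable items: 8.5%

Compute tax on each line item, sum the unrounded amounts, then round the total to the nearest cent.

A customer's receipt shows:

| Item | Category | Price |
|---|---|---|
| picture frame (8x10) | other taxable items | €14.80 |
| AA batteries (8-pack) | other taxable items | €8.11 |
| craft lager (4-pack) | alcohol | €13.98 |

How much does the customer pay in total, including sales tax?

Picture frame (8x10) €14.80: other taxable items → 8.5% → €1.258
AA batteries (8-pack) €8.11: other taxable items → 8.5% → €0.68935
Craft lager (4-pack) €13.98: alcohol → 12% → €1.6776
Subtotal = €36.89; unrounded tax = €3.62495 → €3.62; total due = €40.51

€40.51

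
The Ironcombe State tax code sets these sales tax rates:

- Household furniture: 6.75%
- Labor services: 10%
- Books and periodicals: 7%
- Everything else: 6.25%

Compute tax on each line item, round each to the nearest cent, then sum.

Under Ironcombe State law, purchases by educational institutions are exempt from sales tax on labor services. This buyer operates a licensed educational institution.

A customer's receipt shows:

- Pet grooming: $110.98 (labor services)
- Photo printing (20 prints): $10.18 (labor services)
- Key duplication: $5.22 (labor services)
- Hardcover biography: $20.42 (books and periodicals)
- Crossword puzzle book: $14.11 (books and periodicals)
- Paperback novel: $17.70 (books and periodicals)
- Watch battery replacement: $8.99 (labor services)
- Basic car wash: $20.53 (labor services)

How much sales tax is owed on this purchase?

$3.66

Pet grooming $110.98: labor services, buyer-exempt → 0% → $0.00
Photo printing (20 prints) $10.18: labor services, buyer-exempt → 0% → $0.00
Key duplication $5.22: labor services, buyer-exempt → 0% → $0.00
Hardcover biography $20.42: books and periodicals → 7% → $1.43
Crossword puzzle book $14.11: books and periodicals → 7% → $0.99
Paperback novel $17.70: books and periodicals → 7% → $1.24
Watch battery replacement $8.99: labor services, buyer-exempt → 0% → $0.00
Basic car wash $20.53: labor services, buyer-exempt → 0% → $0.00
Total tax = $1.43 + $0.99 + $1.24 = $3.66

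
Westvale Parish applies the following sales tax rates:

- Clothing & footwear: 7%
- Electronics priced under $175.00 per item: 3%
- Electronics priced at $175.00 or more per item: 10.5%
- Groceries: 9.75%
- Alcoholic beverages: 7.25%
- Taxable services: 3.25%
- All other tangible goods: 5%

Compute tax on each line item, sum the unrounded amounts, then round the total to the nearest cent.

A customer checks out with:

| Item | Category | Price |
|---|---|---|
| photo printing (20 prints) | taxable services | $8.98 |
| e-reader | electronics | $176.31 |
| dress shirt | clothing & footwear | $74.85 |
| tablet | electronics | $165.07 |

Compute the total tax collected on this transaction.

$29.00

Photo printing (20 prints) $8.98: taxable services → 3.25% → $0.29185
E-reader $176.31: electronics, $175.00 or more → 10.5% → $18.51255
Dress shirt $74.85: clothing & footwear → 7% → $5.2395
Tablet $165.07: electronics, under $175.00 → 3% → $4.9521
Unrounded tax sum = $28.996 → $29.00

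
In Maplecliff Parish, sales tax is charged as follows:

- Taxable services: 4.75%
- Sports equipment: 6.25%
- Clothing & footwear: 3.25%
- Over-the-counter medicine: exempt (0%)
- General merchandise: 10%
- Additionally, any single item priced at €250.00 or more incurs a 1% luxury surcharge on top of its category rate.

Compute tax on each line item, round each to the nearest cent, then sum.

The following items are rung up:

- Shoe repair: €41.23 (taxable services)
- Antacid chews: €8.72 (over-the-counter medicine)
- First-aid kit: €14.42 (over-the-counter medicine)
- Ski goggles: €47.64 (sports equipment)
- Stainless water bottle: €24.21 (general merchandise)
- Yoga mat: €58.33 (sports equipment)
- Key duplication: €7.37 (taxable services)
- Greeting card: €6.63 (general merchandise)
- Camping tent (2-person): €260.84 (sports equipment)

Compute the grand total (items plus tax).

Shoe repair €41.23: taxable services → 4.75% → €1.96
Antacid chews €8.72: over-the-counter medicine → 0% → €0.00
First-aid kit €14.42: over-the-counter medicine → 0% → €0.00
Ski goggles €47.64: sports equipment → 6.25% → €2.98
Stainless water bottle €24.21: general merchandise → 10% → €2.42
Yoga mat €58.33: sports equipment → 6.25% → €3.65
Key duplication €7.37: taxable services → 4.75% → €0.35
Greeting card €6.63: general merchandise → 10% → €0.66
Camping tent (2-person) €260.84: sports equipment → 6.25% + 1% surcharge = 7.25% → €18.91
Subtotal = €469.39; tax = €30.93; total due = €500.32

€500.32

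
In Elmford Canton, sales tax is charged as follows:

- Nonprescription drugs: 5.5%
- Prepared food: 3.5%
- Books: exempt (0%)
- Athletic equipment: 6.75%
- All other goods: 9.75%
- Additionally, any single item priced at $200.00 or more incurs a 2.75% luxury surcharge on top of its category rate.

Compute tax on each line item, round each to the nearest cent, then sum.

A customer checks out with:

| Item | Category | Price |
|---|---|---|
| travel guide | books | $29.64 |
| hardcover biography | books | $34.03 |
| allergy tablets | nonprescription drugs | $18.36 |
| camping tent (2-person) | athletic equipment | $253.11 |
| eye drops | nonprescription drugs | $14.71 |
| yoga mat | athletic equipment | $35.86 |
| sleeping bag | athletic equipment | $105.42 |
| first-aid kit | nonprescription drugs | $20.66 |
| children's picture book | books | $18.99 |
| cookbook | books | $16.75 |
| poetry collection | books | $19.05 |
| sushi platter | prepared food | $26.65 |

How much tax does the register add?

Travel guide $29.64: books → 0% → $0.00
Hardcover biography $34.03: books → 0% → $0.00
Allergy tablets $18.36: nonprescription drugs → 5.5% → $1.01
Camping tent (2-person) $253.11: athletic equipment → 6.75% + 2.75% surcharge = 9.5% → $24.05
Eye drops $14.71: nonprescription drugs → 5.5% → $0.81
Yoga mat $35.86: athletic equipment → 6.75% → $2.42
Sleeping bag $105.42: athletic equipment → 6.75% → $7.12
First-aid kit $20.66: nonprescription drugs → 5.5% → $1.14
Children's picture book $18.99: books → 0% → $0.00
Cookbook $16.75: books → 0% → $0.00
Poetry collection $19.05: books → 0% → $0.00
Sushi platter $26.65: prepared food → 3.5% → $0.93
Total tax = $1.01 + $24.05 + $0.81 + $2.42 + $7.12 + $1.14 + $0.93 = $37.48

$37.48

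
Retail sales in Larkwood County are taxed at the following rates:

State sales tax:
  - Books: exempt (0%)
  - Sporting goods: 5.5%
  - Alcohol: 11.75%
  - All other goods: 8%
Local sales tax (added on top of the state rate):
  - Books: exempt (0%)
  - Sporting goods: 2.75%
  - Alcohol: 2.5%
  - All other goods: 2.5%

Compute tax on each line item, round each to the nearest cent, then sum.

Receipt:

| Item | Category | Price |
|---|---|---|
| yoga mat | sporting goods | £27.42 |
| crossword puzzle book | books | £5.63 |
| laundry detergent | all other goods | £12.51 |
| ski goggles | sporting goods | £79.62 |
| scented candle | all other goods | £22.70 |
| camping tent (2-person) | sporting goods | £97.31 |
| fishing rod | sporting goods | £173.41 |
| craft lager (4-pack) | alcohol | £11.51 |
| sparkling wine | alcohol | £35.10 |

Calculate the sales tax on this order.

Yoga mat £27.42: sporting goods → 5.5% + 2.75% local = 8.25% → £2.26
Crossword puzzle book £5.63: books → 0% + 0% local = 0% → £0.00
Laundry detergent £12.51: all other goods → 8% + 2.5% local = 10.5% → £1.31
Ski goggles £79.62: sporting goods → 5.5% + 2.75% local = 8.25% → £6.57
Scented candle £22.70: all other goods → 8% + 2.5% local = 10.5% → £2.38
Camping tent (2-person) £97.31: sporting goods → 5.5% + 2.75% local = 8.25% → £8.03
Fishing rod £173.41: sporting goods → 5.5% + 2.75% local = 8.25% → £14.31
Craft lager (4-pack) £11.51: alcohol → 11.75% + 2.5% local = 14.25% → £1.64
Sparkling wine £35.10: alcohol → 11.75% + 2.5% local = 14.25% → £5.00
Total tax = £2.26 + £1.31 + £6.57 + £2.38 + £8.03 + £14.31 + £1.64 + £5.00 = £41.50

£41.50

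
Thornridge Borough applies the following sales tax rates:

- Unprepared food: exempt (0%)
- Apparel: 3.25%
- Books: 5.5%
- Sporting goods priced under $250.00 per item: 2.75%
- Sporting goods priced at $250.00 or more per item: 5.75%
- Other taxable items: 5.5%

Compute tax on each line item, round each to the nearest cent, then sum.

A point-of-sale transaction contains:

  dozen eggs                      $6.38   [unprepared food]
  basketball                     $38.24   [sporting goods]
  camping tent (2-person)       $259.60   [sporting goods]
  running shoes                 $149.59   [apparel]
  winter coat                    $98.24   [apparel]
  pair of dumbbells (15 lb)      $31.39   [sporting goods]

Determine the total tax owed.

$24.89

Dozen eggs $6.38: unprepared food → 0% → $0.00
Basketball $38.24: sporting goods, under $250.00 → 2.75% → $1.05
Camping tent (2-person) $259.60: sporting goods, $250.00 or more → 5.75% → $14.93
Running shoes $149.59: apparel → 3.25% → $4.86
Winter coat $98.24: apparel → 3.25% → $3.19
Pair of dumbbells (15 lb) $31.39: sporting goods, under $250.00 → 2.75% → $0.86
Total tax = $1.05 + $14.93 + $4.86 + $3.19 + $0.86 = $24.89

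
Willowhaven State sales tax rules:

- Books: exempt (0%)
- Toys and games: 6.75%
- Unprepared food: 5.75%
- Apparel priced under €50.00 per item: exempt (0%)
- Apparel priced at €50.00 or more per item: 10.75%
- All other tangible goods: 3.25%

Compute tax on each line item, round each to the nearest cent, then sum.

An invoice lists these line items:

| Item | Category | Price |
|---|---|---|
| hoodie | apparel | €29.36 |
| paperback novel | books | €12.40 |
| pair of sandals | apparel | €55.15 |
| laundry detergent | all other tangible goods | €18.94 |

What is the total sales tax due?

€6.55

Hoodie €29.36: apparel, under €50.00 → 0% → €0.00
Paperback novel €12.40: books → 0% → €0.00
Pair of sandals €55.15: apparel, €50.00 or more → 10.75% → €5.93
Laundry detergent €18.94: all other tangible goods → 3.25% → €0.62
Total tax = €5.93 + €0.62 = €6.55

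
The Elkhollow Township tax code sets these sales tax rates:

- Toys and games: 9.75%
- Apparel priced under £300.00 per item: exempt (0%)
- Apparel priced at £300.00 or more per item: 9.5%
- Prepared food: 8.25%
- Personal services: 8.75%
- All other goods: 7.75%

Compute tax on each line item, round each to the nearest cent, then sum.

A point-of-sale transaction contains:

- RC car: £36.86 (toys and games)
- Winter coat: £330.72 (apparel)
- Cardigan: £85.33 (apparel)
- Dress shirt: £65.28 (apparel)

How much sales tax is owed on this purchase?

£35.01

RC car £36.86: toys and games → 9.75% → £3.59
Winter coat £330.72: apparel, £300.00 or more → 9.5% → £31.42
Cardigan £85.33: apparel, under £300.00 → 0% → £0.00
Dress shirt £65.28: apparel, under £300.00 → 0% → £0.00
Total tax = £3.59 + £31.42 = £35.01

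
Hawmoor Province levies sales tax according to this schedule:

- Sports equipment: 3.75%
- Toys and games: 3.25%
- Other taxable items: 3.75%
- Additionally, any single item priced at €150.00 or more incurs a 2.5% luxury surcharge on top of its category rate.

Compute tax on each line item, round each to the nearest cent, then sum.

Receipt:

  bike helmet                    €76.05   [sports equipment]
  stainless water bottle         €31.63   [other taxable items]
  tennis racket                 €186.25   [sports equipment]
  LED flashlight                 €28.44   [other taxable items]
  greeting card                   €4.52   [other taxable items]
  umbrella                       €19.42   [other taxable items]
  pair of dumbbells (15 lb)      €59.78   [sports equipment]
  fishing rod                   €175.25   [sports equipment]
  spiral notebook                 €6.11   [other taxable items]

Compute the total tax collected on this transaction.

Bike helmet €76.05: sports equipment → 3.75% → €2.85
Stainless water bottle €31.63: other taxable items → 3.75% → €1.19
Tennis racket €186.25: sports equipment → 3.75% + 2.5% surcharge = 6.25% → €11.64
LED flashlight €28.44: other taxable items → 3.75% → €1.07
Greeting card €4.52: other taxable items → 3.75% → €0.17
Umbrella €19.42: other taxable items → 3.75% → €0.73
Pair of dumbbells (15 lb) €59.78: sports equipment → 3.75% → €2.24
Fishing rod €175.25: sports equipment → 3.75% + 2.5% surcharge = 6.25% → €10.95
Spiral notebook €6.11: other taxable items → 3.75% → €0.23
Total tax = €2.85 + €1.19 + €11.64 + €1.07 + €0.17 + €0.73 + €2.24 + €10.95 + €0.23 = €31.07

€31.07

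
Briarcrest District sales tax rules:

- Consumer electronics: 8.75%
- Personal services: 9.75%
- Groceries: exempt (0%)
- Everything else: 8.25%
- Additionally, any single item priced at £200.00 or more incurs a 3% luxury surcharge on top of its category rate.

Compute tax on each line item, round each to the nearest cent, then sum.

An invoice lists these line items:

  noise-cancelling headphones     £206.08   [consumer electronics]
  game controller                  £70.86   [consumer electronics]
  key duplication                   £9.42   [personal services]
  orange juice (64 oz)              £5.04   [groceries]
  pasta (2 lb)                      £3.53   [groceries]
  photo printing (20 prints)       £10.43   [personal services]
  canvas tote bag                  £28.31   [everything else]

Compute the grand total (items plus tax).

Noise-cancelling headphones £206.08: consumer electronics → 8.75% + 3% surcharge = 11.75% → £24.21
Game controller £70.86: consumer electronics → 8.75% → £6.20
Key duplication £9.42: personal services → 9.75% → £0.92
Orange juice (64 oz) £5.04: groceries → 0% → £0.00
Pasta (2 lb) £3.53: groceries → 0% → £0.00
Photo printing (20 prints) £10.43: personal services → 9.75% → £1.02
Canvas tote bag £28.31: everything else → 8.25% → £2.34
Subtotal = £333.67; tax = £34.69; total due = £368.36

£368.36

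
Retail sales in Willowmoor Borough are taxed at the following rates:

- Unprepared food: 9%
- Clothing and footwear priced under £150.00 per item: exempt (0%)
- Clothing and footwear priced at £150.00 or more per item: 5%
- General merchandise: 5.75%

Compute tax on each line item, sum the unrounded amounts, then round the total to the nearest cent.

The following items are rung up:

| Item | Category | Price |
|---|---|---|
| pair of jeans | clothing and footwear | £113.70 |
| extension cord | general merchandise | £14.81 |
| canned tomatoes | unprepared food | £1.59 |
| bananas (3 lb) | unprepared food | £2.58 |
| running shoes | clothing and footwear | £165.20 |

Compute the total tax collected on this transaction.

£9.49

Pair of jeans £113.70: clothing and footwear, under £150.00 → 0% → £0.00
Extension cord £14.81: general merchandise → 5.75% → £0.851575
Canned tomatoes £1.59: unprepared food → 9% → £0.1431
Bananas (3 lb) £2.58: unprepared food → 9% → £0.2322
Running shoes £165.20: clothing and footwear, £150.00 or more → 5% → £8.26
Unrounded tax sum = £9.486875 → £9.49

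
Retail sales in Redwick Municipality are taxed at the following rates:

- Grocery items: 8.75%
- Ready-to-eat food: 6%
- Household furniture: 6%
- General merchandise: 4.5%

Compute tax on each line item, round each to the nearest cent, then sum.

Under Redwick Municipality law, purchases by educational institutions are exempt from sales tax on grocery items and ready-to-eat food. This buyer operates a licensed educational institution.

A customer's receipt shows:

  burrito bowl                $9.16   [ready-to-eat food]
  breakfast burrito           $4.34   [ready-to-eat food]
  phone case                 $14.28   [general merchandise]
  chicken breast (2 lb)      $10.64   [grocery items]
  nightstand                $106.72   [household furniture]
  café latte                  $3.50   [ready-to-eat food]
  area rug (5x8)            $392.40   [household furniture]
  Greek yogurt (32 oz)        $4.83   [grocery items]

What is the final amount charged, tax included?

$576.45

Burrito bowl $9.16: ready-to-eat food, buyer-exempt → 0% → $0.00
Breakfast burrito $4.34: ready-to-eat food, buyer-exempt → 0% → $0.00
Phone case $14.28: general merchandise → 4.5% → $0.64
Chicken breast (2 lb) $10.64: grocery items, buyer-exempt → 0% → $0.00
Nightstand $106.72: household furniture → 6% → $6.40
Café latte $3.50: ready-to-eat food, buyer-exempt → 0% → $0.00
Area rug (5x8) $392.40: household furniture → 6% → $23.54
Greek yogurt (32 oz) $4.83: grocery items, buyer-exempt → 0% → $0.00
Subtotal = $545.87; tax = $30.58; total due = $576.45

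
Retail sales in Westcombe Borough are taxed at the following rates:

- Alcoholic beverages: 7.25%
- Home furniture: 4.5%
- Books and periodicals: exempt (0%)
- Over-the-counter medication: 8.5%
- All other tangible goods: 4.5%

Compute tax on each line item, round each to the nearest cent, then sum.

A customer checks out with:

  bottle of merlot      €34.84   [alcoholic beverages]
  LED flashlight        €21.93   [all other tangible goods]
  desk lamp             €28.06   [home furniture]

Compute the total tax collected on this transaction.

€4.78

Bottle of merlot €34.84: alcoholic beverages → 7.25% → €2.53
LED flashlight €21.93: all other tangible goods → 4.5% → €0.99
Desk lamp €28.06: home furniture → 4.5% → €1.26
Total tax = €2.53 + €0.99 + €1.26 = €4.78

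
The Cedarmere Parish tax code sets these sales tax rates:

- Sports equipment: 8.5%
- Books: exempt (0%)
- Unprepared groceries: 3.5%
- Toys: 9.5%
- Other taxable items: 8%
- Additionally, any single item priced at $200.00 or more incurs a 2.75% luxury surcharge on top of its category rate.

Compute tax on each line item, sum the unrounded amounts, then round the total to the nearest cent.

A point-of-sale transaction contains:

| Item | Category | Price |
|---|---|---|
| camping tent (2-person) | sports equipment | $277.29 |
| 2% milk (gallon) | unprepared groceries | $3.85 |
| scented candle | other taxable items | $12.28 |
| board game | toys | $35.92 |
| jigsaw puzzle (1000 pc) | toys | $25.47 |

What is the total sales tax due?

$38.14

Camping tent (2-person) $277.29: sports equipment → 8.5% + 2.75% surcharge = 11.25% → $31.195125
2% milk (gallon) $3.85: unprepared groceries → 3.5% → $0.13475
Scented candle $12.28: other taxable items → 8% → $0.9824
Board game $35.92: toys → 9.5% → $3.4124
Jigsaw puzzle (1000 pc) $25.47: toys → 9.5% → $2.41965
Unrounded tax sum = $38.144325 → $38.14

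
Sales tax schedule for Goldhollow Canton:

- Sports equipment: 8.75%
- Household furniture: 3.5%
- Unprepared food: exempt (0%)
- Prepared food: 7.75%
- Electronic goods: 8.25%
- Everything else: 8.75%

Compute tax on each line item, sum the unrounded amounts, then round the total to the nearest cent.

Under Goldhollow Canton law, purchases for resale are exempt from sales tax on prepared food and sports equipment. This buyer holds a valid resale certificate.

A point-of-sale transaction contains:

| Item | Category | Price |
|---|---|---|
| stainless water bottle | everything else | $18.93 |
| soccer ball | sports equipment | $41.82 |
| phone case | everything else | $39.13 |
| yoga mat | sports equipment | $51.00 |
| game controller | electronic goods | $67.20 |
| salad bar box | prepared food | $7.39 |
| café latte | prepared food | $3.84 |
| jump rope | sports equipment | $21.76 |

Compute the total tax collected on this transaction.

$10.62

Stainless water bottle $18.93: everything else → 8.75% → $1.656375
Soccer ball $41.82: sports equipment, buyer-exempt → 0% → $0.00
Phone case $39.13: everything else → 8.75% → $3.423875
Yoga mat $51.00: sports equipment, buyer-exempt → 0% → $0.00
Game controller $67.20: electronic goods → 8.25% → $5.544
Salad bar box $7.39: prepared food, buyer-exempt → 0% → $0.00
Café latte $3.84: prepared food, buyer-exempt → 0% → $0.00
Jump rope $21.76: sports equipment, buyer-exempt → 0% → $0.00
Unrounded tax sum = $10.62425 → $10.62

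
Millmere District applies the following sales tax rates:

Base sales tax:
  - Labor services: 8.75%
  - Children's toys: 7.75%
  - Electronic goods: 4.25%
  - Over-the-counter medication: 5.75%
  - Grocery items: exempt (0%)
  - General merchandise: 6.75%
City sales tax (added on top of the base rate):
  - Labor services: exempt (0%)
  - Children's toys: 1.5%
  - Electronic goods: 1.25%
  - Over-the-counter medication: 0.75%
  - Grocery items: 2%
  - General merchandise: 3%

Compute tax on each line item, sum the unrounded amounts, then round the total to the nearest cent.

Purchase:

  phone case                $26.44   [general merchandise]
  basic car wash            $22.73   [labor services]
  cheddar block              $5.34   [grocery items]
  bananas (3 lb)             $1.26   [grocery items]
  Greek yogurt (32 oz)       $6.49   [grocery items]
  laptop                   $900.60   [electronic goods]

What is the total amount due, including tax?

Phone case $26.44: general merchandise → 6.75% + 3% city = 9.75% → $2.5779
Basic car wash $22.73: labor services → 8.75% + 0% city = 8.75% → $1.988875
Cheddar block $5.34: grocery items → 0% + 2% city = 2% → $0.1068
Bananas (3 lb) $1.26: grocery items → 0% + 2% city = 2% → $0.0252
Greek yogurt (32 oz) $6.49: grocery items → 0% + 2% city = 2% → $0.1298
Laptop $900.60: electronic goods → 4.25% + 1.25% city = 5.5% → $49.533
Subtotal = $962.86; unrounded tax = $54.361575 → $54.36; total due = $1017.22

$1017.22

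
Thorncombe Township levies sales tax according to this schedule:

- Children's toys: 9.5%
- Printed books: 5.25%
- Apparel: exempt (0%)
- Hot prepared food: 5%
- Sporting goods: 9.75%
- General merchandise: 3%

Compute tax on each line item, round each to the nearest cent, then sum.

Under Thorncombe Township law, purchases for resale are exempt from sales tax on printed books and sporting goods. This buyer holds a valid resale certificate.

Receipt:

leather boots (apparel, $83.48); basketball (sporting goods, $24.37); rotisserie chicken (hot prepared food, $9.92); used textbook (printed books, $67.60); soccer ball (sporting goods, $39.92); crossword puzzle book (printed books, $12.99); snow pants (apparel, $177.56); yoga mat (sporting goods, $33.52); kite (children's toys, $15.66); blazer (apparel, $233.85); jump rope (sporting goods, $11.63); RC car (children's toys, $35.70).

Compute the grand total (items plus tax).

$751.58

Leather boots $83.48: apparel → 0% → $0.00
Basketball $24.37: sporting goods, buyer-exempt → 0% → $0.00
Rotisserie chicken $9.92: hot prepared food → 5% → $0.50
Used textbook $67.60: printed books, buyer-exempt → 0% → $0.00
Soccer ball $39.92: sporting goods, buyer-exempt → 0% → $0.00
Crossword puzzle book $12.99: printed books, buyer-exempt → 0% → $0.00
Snow pants $177.56: apparel → 0% → $0.00
Yoga mat $33.52: sporting goods, buyer-exempt → 0% → $0.00
Kite $15.66: children's toys → 9.5% → $1.49
Blazer $233.85: apparel → 0% → $0.00
Jump rope $11.63: sporting goods, buyer-exempt → 0% → $0.00
RC car $35.70: children's toys → 9.5% → $3.39
Subtotal = $746.20; tax = $5.38; total due = $751.58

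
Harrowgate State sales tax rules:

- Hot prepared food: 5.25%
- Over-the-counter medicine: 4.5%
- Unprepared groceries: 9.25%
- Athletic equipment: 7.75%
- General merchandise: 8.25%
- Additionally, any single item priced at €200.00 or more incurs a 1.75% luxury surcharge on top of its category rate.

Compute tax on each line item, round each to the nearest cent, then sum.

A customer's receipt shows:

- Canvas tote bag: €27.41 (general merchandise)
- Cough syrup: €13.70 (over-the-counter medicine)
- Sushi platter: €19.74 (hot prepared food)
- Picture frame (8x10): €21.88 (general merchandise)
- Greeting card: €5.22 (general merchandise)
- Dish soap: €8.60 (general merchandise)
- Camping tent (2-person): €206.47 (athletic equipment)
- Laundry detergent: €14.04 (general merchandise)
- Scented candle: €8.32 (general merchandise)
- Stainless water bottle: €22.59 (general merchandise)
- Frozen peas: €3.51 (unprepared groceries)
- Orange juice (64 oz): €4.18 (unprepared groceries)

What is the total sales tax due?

€30.90

Canvas tote bag €27.41: general merchandise → 8.25% → €2.26
Cough syrup €13.70: over-the-counter medicine → 4.5% → €0.62
Sushi platter €19.74: hot prepared food → 5.25% → €1.04
Picture frame (8x10) €21.88: general merchandise → 8.25% → €1.81
Greeting card €5.22: general merchandise → 8.25% → €0.43
Dish soap €8.60: general merchandise → 8.25% → €0.71
Camping tent (2-person) €206.47: athletic equipment → 7.75% + 1.75% surcharge = 9.5% → €19.61
Laundry detergent €14.04: general merchandise → 8.25% → €1.16
Scented candle €8.32: general merchandise → 8.25% → €0.69
Stainless water bottle €22.59: general merchandise → 8.25% → €1.86
Frozen peas €3.51: unprepared groceries → 9.25% → €0.32
Orange juice (64 oz) €4.18: unprepared groceries → 9.25% → €0.39
Total tax = €2.26 + €0.62 + €1.04 + €1.81 + €0.43 + €0.71 + €19.61 + €1.16 + €0.69 + €1.86 + €0.32 + €0.39 = €30.90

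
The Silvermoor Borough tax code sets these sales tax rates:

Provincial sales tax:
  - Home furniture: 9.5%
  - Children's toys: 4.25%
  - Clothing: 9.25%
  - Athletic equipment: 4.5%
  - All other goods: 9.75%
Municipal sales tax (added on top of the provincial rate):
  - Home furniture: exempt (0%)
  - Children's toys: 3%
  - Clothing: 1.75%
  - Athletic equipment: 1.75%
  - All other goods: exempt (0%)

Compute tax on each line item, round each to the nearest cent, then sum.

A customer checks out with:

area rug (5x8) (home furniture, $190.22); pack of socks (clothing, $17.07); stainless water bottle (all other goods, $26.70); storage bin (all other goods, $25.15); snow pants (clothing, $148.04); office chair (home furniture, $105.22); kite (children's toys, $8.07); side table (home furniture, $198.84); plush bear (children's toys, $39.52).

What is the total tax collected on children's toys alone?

$3.46

Kite $8.07: children's toys → 4.25% + 3% municipal = 7.25% → $0.59
Plush bear $39.52: children's toys → 4.25% + 3% municipal = 7.25% → $2.87
Tax on children's toys = $0.59 + $2.87 = $3.46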